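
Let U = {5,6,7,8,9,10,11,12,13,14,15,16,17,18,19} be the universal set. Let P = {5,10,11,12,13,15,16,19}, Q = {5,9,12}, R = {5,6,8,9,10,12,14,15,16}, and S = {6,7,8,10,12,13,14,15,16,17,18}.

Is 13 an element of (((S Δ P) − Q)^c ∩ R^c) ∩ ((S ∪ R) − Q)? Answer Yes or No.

13 ∈ S and 13 ∈ P, so 13 ∉ S Δ P
13 ∉ (S Δ P) and 13 ∉ Q, so 13 ∉ (S Δ P) − Q
13 ∈ ((S Δ P) − Q)^c since 13 ∉ ((S Δ P) − Q)
13 ∉ R, so 13 ∈ R^c
13 ∈ ((S Δ P) − Q)^c and 13 ∈ R^c, so 13 ∈ ((S Δ P) − Q)^c ∩ R^c
13 ∈ S and 13 ∉ R, so 13 ∈ S ∪ R
13 ∈ (S ∪ R) and 13 ∉ Q, so 13 ∈ (S ∪ R) − Q
13 ∈ (((S Δ P) − Q)^c ∩ R^c) and 13 ∈ ((S ∪ R) − Q), so 13 ∈ (((S Δ P) − Q)^c ∩ R^c) ∩ ((S ∪ R) − Q)

Yes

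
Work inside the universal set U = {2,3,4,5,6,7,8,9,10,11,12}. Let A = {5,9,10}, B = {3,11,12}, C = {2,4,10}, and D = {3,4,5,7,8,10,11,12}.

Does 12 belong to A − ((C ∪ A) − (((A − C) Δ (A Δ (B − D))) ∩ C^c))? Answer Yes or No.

No

12 ∉ C and 12 ∉ A, so 12 ∉ C ∪ A
12 ∉ A and 12 ∉ C, so 12 ∉ A − C
12 ∈ B and 12 ∈ D, so 12 ∉ B − D
12 ∉ A and 12 ∉ (B − D), so 12 ∉ A Δ (B − D)
12 ∉ (A − C) and 12 ∉ (A Δ (B − D)), so 12 ∉ (A − C) Δ (A Δ (B − D))
12 ∉ C, so 12 ∈ C^c
12 ∉ ((A − C) Δ (A Δ (B − D))) and 12 ∈ C^c, so 12 ∉ ((A − C) Δ (A Δ (B − D))) ∩ C^c
12 ∉ (C ∪ A) and 12 ∉ (((A − C) Δ (A Δ (B − D))) ∩ C^c), so 12 ∉ (C ∪ A) − (((A − C) Δ (A Δ (B − D))) ∩ C^c)
12 ∉ A and 12 ∉ ((C ∪ A) − (((A − C) Δ (A Δ (B − D))) ∩ C^c)), so 12 ∉ A − ((C ∪ A) − (((A − C) Δ (A Δ (B − D))) ∩ C^c))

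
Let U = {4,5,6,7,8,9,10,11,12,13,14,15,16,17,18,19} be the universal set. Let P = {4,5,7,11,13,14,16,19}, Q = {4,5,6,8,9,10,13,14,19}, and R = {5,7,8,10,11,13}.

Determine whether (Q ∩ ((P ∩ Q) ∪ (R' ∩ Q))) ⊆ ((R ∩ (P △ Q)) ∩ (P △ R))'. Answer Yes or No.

Yes

P ∩ Q = {4,5,13,14,19}
R' = {4,6,9,12,14,15,16,17,18,19}
R' ∩ Q = {4,6,9,14,19}
(P ∩ Q) ∪ (R' ∩ Q) = {4,5,6,9,13,14,19}
Q ∩ ((P ∩ Q) ∪ (R' ∩ Q)) = {4,5,6,9,13,14,19}
P △ Q = {6,7,8,9,10,11,16}
R ∩ (P △ Q) = {7,8,10,11}
P △ R = {4,8,10,14,16,19}
(R ∩ (P △ Q)) ∩ (P △ R) = {8,10}
((R ∩ (P △ Q)) ∩ (P △ R))' = {4,5,6,7,9,11,12,13,14,15,16,17,18,19}
Every element of {4,5,6,9,13,14,19} is in {4,5,6,7,9,11,12,13,14,15,16,17,18,19}, so Q ∩ ((P ∩ Q) ∪ (R' ∩ Q)) ⊆ ((R ∩ (P △ Q)) ∩ (P △ R))'.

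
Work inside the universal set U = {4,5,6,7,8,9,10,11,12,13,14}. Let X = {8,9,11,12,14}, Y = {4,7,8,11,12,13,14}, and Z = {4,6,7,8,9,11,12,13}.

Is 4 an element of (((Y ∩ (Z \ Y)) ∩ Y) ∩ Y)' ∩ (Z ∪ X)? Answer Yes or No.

4 ∈ Z and 4 ∈ Y, so 4 ∉ Z \ Y
4 ∈ Y and 4 ∉ (Z \ Y), so 4 ∉ Y ∩ (Z \ Y)
4 ∉ (Y ∩ (Z \ Y)) and 4 ∈ Y, so 4 ∉ (Y ∩ (Z \ Y)) ∩ Y
4 ∉ ((Y ∩ (Z \ Y)) ∩ Y) and 4 ∈ Y, so 4 ∉ ((Y ∩ (Z \ Y)) ∩ Y) ∩ Y
4 ∈ (((Y ∩ (Z \ Y)) ∩ Y) ∩ Y)' since 4 ∉ (((Y ∩ (Z \ Y)) ∩ Y) ∩ Y)
4 ∈ Z and 4 ∉ X, so 4 ∈ Z ∪ X
4 ∈ (((Y ∩ (Z \ Y)) ∩ Y) ∩ Y)' and 4 ∈ (Z ∪ X), so 4 ∈ (((Y ∩ (Z \ Y)) ∩ Y) ∩ Y)' ∩ (Z ∪ X)

Yes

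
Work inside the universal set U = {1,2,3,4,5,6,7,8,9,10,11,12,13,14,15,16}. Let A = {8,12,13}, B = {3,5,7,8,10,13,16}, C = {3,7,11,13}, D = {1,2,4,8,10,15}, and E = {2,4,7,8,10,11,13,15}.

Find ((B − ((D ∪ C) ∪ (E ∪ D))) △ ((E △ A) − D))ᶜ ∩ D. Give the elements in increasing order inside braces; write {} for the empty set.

D ∪ C = {1,2,3,4,7,8,10,11,13,15}
E ∪ D = {1,2,4,7,8,10,11,13,15}
(D ∪ C) ∪ (E ∪ D) = {1,2,3,4,7,8,10,11,13,15}
B − ((D ∪ C) ∪ (E ∪ D)) = {5,16}
E △ A = {2,4,7,10,11,12,15}
(E △ A) − D = {7,11,12}
(B − ((D ∪ C) ∪ (E ∪ D))) △ ((E △ A) − D) = {5,7,11,12,16}
((B − ((D ∪ C) ∪ (E ∪ D))) △ ((E △ A) − D))ᶜ = {1,2,3,4,6,8,9,10,13,14,15}
((B − ((D ∪ C) ∪ (E ∪ D))) △ ((E △ A) − D))ᶜ ∩ D = {1,2,4,8,10,15}

{1,2,4,8,10,15}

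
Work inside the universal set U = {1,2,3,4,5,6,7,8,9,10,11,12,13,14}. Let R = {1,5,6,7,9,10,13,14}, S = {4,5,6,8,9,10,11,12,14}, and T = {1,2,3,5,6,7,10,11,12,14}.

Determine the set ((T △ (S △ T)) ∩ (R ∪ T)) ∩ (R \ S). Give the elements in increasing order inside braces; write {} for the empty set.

{}

S △ T = {1,2,3,4,7,8,9}
T △ (S △ T) = {4,5,6,8,9,10,11,12,14}
R ∪ T = {1,2,3,5,6,7,9,10,11,12,13,14}
(T △ (S △ T)) ∩ (R ∪ T) = {5,6,9,10,11,12,14}
R \ S = {1,7,13}
((T △ (S △ T)) ∩ (R ∪ T)) ∩ (R \ S) = {}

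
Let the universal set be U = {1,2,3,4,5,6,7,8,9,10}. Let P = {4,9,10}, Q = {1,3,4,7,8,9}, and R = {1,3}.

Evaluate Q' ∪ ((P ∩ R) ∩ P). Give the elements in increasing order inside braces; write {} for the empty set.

{2,5,6,10}

Q' = {2,5,6,10}
P ∩ R = {}
(P ∩ R) ∩ P = {}
Q' ∪ ((P ∩ R) ∩ P) = {2,5,6,10}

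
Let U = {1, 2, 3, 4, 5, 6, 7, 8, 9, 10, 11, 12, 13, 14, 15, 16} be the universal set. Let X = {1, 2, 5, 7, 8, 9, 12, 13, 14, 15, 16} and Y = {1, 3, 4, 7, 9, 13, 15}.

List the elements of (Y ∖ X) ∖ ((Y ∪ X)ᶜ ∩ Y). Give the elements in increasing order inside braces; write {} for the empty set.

Y ∖ X = {3, 4}
Y ∪ X = {1, 2, 3, 4, 5, 7, 8, 9, 12, 13, 14, 15, 16}
(Y ∪ X)ᶜ = {6, 10, 11}
(Y ∪ X)ᶜ ∩ Y = {}
(Y ∖ X) ∖ ((Y ∪ X)ᶜ ∩ Y) = {3, 4}

{3, 4}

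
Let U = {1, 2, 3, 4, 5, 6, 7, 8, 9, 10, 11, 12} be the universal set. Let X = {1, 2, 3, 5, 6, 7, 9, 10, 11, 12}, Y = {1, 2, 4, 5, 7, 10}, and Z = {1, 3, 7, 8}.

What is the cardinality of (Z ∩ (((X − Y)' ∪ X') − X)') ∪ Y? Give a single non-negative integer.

X − Y = {3, 6, 9, 11, 12}
(X − Y)' = {1, 2, 4, 5, 7, 8, 10}
X' = {4, 8}
(X − Y)' ∪ X' = {1, 2, 4, 5, 7, 8, 10}
((X − Y)' ∪ X') − X = {4, 8}
(((X − Y)' ∪ X') − X)' = {1, 2, 3, 5, 6, 7, 9, 10, 11, 12}
Z ∩ (((X − Y)' ∪ X') − X)' = {1, 3, 7}
(Z ∩ (((X − Y)' ∪ X') − X)') ∪ Y = {1, 2, 3, 4, 5, 7, 10}
|(Z ∩ (((X − Y)' ∪ X') − X)') ∪ Y| = 7

7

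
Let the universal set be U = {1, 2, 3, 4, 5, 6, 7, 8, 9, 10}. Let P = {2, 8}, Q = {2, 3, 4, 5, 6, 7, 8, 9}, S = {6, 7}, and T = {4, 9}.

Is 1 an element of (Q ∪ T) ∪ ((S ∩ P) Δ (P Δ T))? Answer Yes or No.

No

1 ∉ Q and 1 ∉ T, so 1 ∉ Q ∪ T
1 ∉ S and 1 ∉ P, so 1 ∉ S ∩ P
1 ∉ P and 1 ∉ T, so 1 ∉ P Δ T
1 ∉ (S ∩ P) and 1 ∉ (P Δ T), so 1 ∉ (S ∩ P) Δ (P Δ T)
1 ∉ (Q ∪ T) and 1 ∉ ((S ∩ P) Δ (P Δ T)), so 1 ∉ (Q ∪ T) ∪ ((S ∩ P) Δ (P Δ T))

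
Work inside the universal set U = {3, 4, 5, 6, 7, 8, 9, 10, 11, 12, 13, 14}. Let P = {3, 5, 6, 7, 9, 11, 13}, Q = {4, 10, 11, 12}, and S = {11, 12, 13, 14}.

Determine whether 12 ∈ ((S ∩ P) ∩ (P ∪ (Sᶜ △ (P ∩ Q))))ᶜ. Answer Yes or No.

12 ∈ S and 12 ∉ P, so 12 ∉ S ∩ P
12 ∈ S, so 12 ∉ Sᶜ
12 ∉ P and 12 ∈ Q, so 12 ∉ P ∩ Q
12 ∉ Sᶜ and 12 ∉ (P ∩ Q), so 12 ∉ Sᶜ △ (P ∩ Q)
12 ∉ P and 12 ∉ (Sᶜ △ (P ∩ Q)), so 12 ∉ P ∪ (Sᶜ △ (P ∩ Q))
12 ∉ (S ∩ P) and 12 ∉ (P ∪ (Sᶜ △ (P ∩ Q))), so 12 ∉ (S ∩ P) ∩ (P ∪ (Sᶜ △ (P ∩ Q)))
12 ∈ ((S ∩ P) ∩ (P ∪ (Sᶜ △ (P ∩ Q))))ᶜ since 12 ∉ ((S ∩ P) ∩ (P ∪ (Sᶜ △ (P ∩ Q))))

Yes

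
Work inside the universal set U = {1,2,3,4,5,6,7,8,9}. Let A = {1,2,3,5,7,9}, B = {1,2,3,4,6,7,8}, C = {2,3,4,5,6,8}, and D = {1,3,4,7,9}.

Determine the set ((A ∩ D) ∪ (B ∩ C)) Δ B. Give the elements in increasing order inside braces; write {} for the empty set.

A ∩ D = {1,3,7,9}
B ∩ C = {2,3,4,6,8}
(A ∩ D) ∪ (B ∩ C) = {1,2,3,4,6,7,8,9}
((A ∩ D) ∪ (B ∩ C)) Δ B = {9}

{9}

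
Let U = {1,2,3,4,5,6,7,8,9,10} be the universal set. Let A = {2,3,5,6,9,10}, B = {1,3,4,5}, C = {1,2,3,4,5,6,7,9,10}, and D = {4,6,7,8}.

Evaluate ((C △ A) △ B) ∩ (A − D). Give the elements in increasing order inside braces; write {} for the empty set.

{3,5}

C △ A = {1,4,7}
(C △ A) △ B = {3,5,7}
A − D = {2,3,5,9,10}
((C △ A) △ B) ∩ (A − D) = {3,5}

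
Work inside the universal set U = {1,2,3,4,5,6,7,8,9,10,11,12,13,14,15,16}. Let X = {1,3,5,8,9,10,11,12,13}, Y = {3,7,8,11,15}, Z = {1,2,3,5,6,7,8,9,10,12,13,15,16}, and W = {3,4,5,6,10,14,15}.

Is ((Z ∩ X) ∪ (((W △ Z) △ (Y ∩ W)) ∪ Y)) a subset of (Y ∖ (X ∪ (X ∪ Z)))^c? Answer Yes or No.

Yes

Z ∩ X = {1,3,5,8,9,10,12,13}
W △ Z = {1,2,4,7,8,9,12,13,14,16}
Y ∩ W = {3,15}
(W △ Z) △ (Y ∩ W) = {1,2,3,4,7,8,9,12,13,14,15,16}
((W △ Z) △ (Y ∩ W)) ∪ Y = {1,2,3,4,7,8,9,11,12,13,14,15,16}
(Z ∩ X) ∪ (((W △ Z) △ (Y ∩ W)) ∪ Y) = {1,2,3,4,5,7,8,9,10,11,12,13,14,15,16}
X ∪ Z = {1,2,3,5,6,7,8,9,10,11,12,13,15,16}
X ∪ (X ∪ Z) = {1,2,3,5,6,7,8,9,10,11,12,13,15,16}
Y ∖ (X ∪ (X ∪ Z)) = {}
(Y ∖ (X ∪ (X ∪ Z)))^c = {1,2,3,4,5,6,7,8,9,10,11,12,13,14,15,16}
Every element of {1,2,3,4,5,7,8,9,10,11,12,13,14,15,16} is in {1,2,3,4,5,6,7,8,9,10,11,12,13,14,15,16}, so (Z ∩ X) ∪ (((W △ Z) △ (Y ∩ W)) ∪ Y) ⊆ (Y ∖ (X ∪ (X ∪ Z)))^c.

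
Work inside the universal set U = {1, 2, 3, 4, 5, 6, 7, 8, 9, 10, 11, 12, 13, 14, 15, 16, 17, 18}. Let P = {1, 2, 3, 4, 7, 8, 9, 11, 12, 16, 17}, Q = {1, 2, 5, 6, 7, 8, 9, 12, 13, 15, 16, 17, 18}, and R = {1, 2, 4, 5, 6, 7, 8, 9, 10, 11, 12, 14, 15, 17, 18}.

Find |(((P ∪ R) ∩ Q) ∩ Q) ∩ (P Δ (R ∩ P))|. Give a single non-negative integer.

P ∪ R = {1, 2, 3, 4, 5, 6, 7, 8, 9, 10, 11, 12, 14, 15, 16, 17, 18}
(P ∪ R) ∩ Q = {1, 2, 5, 6, 7, 8, 9, 12, 15, 16, 17, 18}
((P ∪ R) ∩ Q) ∩ Q = {1, 2, 5, 6, 7, 8, 9, 12, 15, 16, 17, 18}
R ∩ P = {1, 2, 4, 7, 8, 9, 11, 12, 17}
P Δ (R ∩ P) = {3, 16}
(((P ∪ R) ∩ Q) ∩ Q) ∩ (P Δ (R ∩ P)) = {16}
|(((P ∪ R) ∩ Q) ∩ Q) ∩ (P Δ (R ∩ P))| = 1

1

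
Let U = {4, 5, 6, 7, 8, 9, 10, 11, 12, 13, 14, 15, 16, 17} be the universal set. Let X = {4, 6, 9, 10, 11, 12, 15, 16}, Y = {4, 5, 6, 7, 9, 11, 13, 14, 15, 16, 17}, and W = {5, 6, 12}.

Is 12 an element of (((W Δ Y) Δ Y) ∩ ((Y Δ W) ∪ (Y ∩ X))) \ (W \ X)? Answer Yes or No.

12 ∈ W and 12 ∉ Y, so 12 ∈ W Δ Y
12 ∈ (W Δ Y) and 12 ∉ Y, so 12 ∈ (W Δ Y) Δ Y
12 ∉ Y and 12 ∈ W, so 12 ∈ Y Δ W
12 ∉ Y and 12 ∈ X, so 12 ∉ Y ∩ X
12 ∈ (Y Δ W) and 12 ∉ (Y ∩ X), so 12 ∈ (Y Δ W) ∪ (Y ∩ X)
12 ∈ ((W Δ Y) Δ Y) and 12 ∈ ((Y Δ W) ∪ (Y ∩ X)), so 12 ∈ ((W Δ Y) Δ Y) ∩ ((Y Δ W) ∪ (Y ∩ X))
12 ∈ W and 12 ∈ X, so 12 ∉ W \ X
12 ∈ (((W Δ Y) Δ Y) ∩ ((Y Δ W) ∪ (Y ∩ X))) and 12 ∉ (W \ X), so 12 ∈ (((W Δ Y) Δ Y) ∩ ((Y Δ W) ∪ (Y ∩ X))) \ (W \ X)

Yes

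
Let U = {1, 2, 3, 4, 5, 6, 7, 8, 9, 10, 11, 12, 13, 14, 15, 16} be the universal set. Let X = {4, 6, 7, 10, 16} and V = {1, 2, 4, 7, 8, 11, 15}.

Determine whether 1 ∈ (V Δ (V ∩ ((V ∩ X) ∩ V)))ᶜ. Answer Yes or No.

No

1 ∈ V and 1 ∉ X, so 1 ∉ V ∩ X
1 ∉ (V ∩ X) and 1 ∈ V, so 1 ∉ (V ∩ X) ∩ V
1 ∈ V and 1 ∉ ((V ∩ X) ∩ V), so 1 ∉ V ∩ ((V ∩ X) ∩ V)
1 ∈ V and 1 ∉ (V ∩ ((V ∩ X) ∩ V)), so 1 ∈ V Δ (V ∩ ((V ∩ X) ∩ V))
1 ∉ (V Δ (V ∩ ((V ∩ X) ∩ V)))ᶜ since 1 ∈ (V Δ (V ∩ ((V ∩ X) ∩ V)))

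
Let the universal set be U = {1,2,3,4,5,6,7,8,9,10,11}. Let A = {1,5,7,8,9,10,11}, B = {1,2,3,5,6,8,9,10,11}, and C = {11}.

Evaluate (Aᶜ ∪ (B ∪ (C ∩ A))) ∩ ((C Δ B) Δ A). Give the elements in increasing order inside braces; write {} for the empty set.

{2,3,6,11}

Aᶜ = {2,3,4,6}
C ∩ A = {11}
B ∪ (C ∩ A) = {1,2,3,5,6,8,9,10,11}
Aᶜ ∪ (B ∪ (C ∩ A)) = {1,2,3,4,5,6,8,9,10,11}
C Δ B = {1,2,3,5,6,8,9,10}
(C Δ B) Δ A = {2,3,6,7,11}
(Aᶜ ∪ (B ∪ (C ∩ A))) ∩ ((C Δ B) Δ A) = {2,3,6,11}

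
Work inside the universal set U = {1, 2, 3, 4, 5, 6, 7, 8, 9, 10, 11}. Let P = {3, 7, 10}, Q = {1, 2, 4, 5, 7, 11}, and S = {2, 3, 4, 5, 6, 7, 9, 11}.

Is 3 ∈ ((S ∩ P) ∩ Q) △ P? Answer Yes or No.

3 ∈ S and 3 ∈ P, so 3 ∈ S ∩ P
3 ∈ (S ∩ P) and 3 ∉ Q, so 3 ∉ (S ∩ P) ∩ Q
3 ∉ ((S ∩ P) ∩ Q) and 3 ∈ P, so 3 ∈ ((S ∩ P) ∩ Q) △ P

Yes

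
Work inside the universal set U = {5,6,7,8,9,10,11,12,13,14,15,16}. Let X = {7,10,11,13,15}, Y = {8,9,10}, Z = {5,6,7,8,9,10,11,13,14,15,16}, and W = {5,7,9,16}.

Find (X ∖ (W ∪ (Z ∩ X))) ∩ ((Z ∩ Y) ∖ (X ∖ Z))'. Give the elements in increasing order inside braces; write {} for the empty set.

{}

Z ∩ X = {7,10,11,13,15}
W ∪ (Z ∩ X) = {5,7,9,10,11,13,15,16}
X ∖ (W ∪ (Z ∩ X)) = {}
Z ∩ Y = {8,9,10}
X ∖ Z = {}
(Z ∩ Y) ∖ (X ∖ Z) = {8,9,10}
((Z ∩ Y) ∖ (X ∖ Z))' = {5,6,7,11,12,13,14,15,16}
(X ∖ (W ∪ (Z ∩ X))) ∩ ((Z ∩ Y) ∖ (X ∖ Z))' = {}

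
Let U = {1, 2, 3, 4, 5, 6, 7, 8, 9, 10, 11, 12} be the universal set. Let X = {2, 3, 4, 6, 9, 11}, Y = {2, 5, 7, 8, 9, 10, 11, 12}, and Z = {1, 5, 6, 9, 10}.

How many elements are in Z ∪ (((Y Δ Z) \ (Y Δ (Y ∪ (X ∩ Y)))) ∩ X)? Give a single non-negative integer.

7

Y Δ Z = {1, 2, 6, 7, 8, 11, 12}
X ∩ Y = {2, 9, 11}
Y ∪ (X ∩ Y) = {2, 5, 7, 8, 9, 10, 11, 12}
Y Δ (Y ∪ (X ∩ Y)) = {}
(Y Δ Z) \ (Y Δ (Y ∪ (X ∩ Y))) = {1, 2, 6, 7, 8, 11, 12}
((Y Δ Z) \ (Y Δ (Y ∪ (X ∩ Y)))) ∩ X = {2, 6, 11}
Z ∪ (((Y Δ Z) \ (Y Δ (Y ∪ (X ∩ Y)))) ∩ X) = {1, 2, 5, 6, 9, 10, 11}
|Z ∪ (((Y Δ Z) \ (Y Δ (Y ∪ (X ∩ Y)))) ∩ X)| = 7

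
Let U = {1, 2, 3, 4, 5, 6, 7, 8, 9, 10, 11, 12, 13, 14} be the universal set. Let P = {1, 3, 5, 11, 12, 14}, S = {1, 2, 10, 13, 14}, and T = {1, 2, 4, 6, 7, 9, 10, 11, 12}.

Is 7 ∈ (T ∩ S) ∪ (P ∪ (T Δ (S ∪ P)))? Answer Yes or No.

7 ∈ T and 7 ∉ S, so 7 ∉ T ∩ S
7 ∉ S and 7 ∉ P, so 7 ∉ S ∪ P
7 ∈ T and 7 ∉ (S ∪ P), so 7 ∈ T Δ (S ∪ P)
7 ∉ P and 7 ∈ (T Δ (S ∪ P)), so 7 ∈ P ∪ (T Δ (S ∪ P))
7 ∉ (T ∩ S) and 7 ∈ (P ∪ (T Δ (S ∪ P))), so 7 ∈ (T ∩ S) ∪ (P ∪ (T Δ (S ∪ P)))

Yes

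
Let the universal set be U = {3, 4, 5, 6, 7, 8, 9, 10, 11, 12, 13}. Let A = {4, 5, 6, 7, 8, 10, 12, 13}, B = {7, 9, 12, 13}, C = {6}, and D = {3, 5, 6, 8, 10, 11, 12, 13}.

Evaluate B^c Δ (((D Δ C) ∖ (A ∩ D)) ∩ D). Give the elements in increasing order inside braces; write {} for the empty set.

{4, 5, 6, 8, 10}

B^c = {3, 4, 5, 6, 8, 10, 11}
D Δ C = {3, 5, 8, 10, 11, 12, 13}
A ∩ D = {5, 6, 8, 10, 12, 13}
(D Δ C) ∖ (A ∩ D) = {3, 11}
((D Δ C) ∖ (A ∩ D)) ∩ D = {3, 11}
B^c Δ (((D Δ C) ∖ (A ∩ D)) ∩ D) = {4, 5, 6, 8, 10}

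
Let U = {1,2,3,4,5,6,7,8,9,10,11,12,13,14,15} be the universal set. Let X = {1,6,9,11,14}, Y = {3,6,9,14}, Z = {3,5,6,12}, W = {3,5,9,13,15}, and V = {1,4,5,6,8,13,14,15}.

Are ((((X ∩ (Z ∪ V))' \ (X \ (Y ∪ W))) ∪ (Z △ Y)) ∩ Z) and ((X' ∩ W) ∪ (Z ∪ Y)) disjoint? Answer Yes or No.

No

Z ∪ V = {1,3,4,5,6,8,12,13,14,15}
X ∩ (Z ∪ V) = {1,6,14}
(X ∩ (Z ∪ V))' = {2,3,4,5,7,8,9,10,11,12,13,15}
Y ∪ W = {3,5,6,9,13,14,15}
X \ (Y ∪ W) = {1,11}
(X ∩ (Z ∪ V))' \ (X \ (Y ∪ W)) = {2,3,4,5,7,8,9,10,12,13,15}
Z △ Y = {5,9,12,14}
((X ∩ (Z ∪ V))' \ (X \ (Y ∪ W))) ∪ (Z △ Y) = {2,3,4,5,7,8,9,10,12,13,14,15}
(((X ∩ (Z ∪ V))' \ (X \ (Y ∪ W))) ∪ (Z △ Y)) ∩ Z = {3,5,12}
X' = {2,3,4,5,7,8,10,12,13,15}
X' ∩ W = {3,5,13,15}
Z ∪ Y = {3,5,6,9,12,14}
(X' ∩ W) ∪ (Z ∪ Y) = {3,5,6,9,12,13,14,15}
3 lies in both, so they are not disjoint.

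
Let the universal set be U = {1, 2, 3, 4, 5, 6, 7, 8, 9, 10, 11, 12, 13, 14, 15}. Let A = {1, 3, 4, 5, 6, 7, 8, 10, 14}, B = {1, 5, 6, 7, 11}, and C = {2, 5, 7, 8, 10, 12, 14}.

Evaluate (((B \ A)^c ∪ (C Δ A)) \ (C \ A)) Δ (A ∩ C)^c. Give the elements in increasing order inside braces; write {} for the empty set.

{2, 5, 7, 8, 10, 11, 12, 14}

B \ A = {11}
(B \ A)^c = {1, 2, 3, 4, 5, 6, 7, 8, 9, 10, 12, 13, 14, 15}
C Δ A = {1, 2, 3, 4, 6, 12}
(B \ A)^c ∪ (C Δ A) = {1, 2, 3, 4, 5, 6, 7, 8, 9, 10, 12, 13, 14, 15}
C \ A = {2, 12}
((B \ A)^c ∪ (C Δ A)) \ (C \ A) = {1, 3, 4, 5, 6, 7, 8, 9, 10, 13, 14, 15}
A ∩ C = {5, 7, 8, 10, 14}
(A ∩ C)^c = {1, 2, 3, 4, 6, 9, 11, 12, 13, 15}
(((B \ A)^c ∪ (C Δ A)) \ (C \ A)) Δ (A ∩ C)^c = {2, 5, 7, 8, 10, 11, 12, 14}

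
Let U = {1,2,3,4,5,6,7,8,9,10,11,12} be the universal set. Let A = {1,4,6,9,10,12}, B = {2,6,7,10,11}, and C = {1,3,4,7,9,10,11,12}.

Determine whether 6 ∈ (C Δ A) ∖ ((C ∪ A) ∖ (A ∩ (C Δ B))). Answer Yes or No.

Yes

6 ∉ C and 6 ∈ A, so 6 ∈ C Δ A
6 ∉ C and 6 ∈ A, so 6 ∈ C ∪ A
6 ∉ C and 6 ∈ B, so 6 ∈ C Δ B
6 ∈ A and 6 ∈ (C Δ B), so 6 ∈ A ∩ (C Δ B)
6 ∈ (C ∪ A) and 6 ∈ (A ∩ (C Δ B)), so 6 ∉ (C ∪ A) ∖ (A ∩ (C Δ B))
6 ∈ (C Δ A) and 6 ∉ ((C ∪ A) ∖ (A ∩ (C Δ B))), so 6 ∈ (C Δ A) ∖ ((C ∪ A) ∖ (A ∩ (C Δ B)))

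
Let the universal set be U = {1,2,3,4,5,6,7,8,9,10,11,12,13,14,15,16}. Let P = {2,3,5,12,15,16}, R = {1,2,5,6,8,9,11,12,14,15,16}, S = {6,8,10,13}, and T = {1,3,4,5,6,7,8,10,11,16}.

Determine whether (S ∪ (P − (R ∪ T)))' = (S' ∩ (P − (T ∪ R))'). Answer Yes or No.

R ∪ T = {1,2,3,4,5,6,7,8,9,10,11,12,14,15,16}
P − (R ∪ T) = {}
S ∪ (P − (R ∪ T)) = {6,8,10,13}
(S ∪ (P − (R ∪ T)))' = {1,2,3,4,5,7,9,11,12,14,15,16}
S' = {1,2,3,4,5,7,9,11,12,14,15,16}
T ∪ R = {1,2,3,4,5,6,7,8,9,10,11,12,14,15,16}
P − (T ∪ R) = {}
(P − (T ∪ R))' = {1,2,3,4,5,6,7,8,9,10,11,12,13,14,15,16}
S' ∩ (P − (T ∪ R))' = {1,2,3,4,5,7,9,11,12,14,15,16}
Both equal {1,2,3,4,5,7,9,11,12,14,15,16}, so (S ∪ (P − (R ∪ T)))' = S' ∩ (P − (T ∪ R))'.

Yes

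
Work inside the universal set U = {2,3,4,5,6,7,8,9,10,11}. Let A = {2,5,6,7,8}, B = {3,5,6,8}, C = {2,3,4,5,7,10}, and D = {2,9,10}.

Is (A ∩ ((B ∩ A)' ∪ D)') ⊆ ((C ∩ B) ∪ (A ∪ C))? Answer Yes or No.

Yes

B ∩ A = {5,6,8}
(B ∩ A)' = {2,3,4,7,9,10,11}
(B ∩ A)' ∪ D = {2,3,4,7,9,10,11}
((B ∩ A)' ∪ D)' = {5,6,8}
A ∩ ((B ∩ A)' ∪ D)' = {5,6,8}
C ∩ B = {3,5}
A ∪ C = {2,3,4,5,6,7,8,10}
(C ∩ B) ∪ (A ∪ C) = {2,3,4,5,6,7,8,10}
Every element of {5,6,8} is in {2,3,4,5,6,7,8,10}, so A ∩ ((B ∩ A)' ∪ D)' ⊆ (C ∩ B) ∪ (A ∪ C).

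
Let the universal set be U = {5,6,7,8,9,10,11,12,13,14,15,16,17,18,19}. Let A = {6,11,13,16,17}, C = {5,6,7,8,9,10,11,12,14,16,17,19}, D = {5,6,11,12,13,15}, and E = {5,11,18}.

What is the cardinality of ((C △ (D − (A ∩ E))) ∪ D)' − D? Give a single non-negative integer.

A ∩ E = {11}
D − (A ∩ E) = {5,6,12,13,15}
C △ (D − (A ∩ E)) = {7,8,9,10,11,13,14,15,16,17,19}
(C △ (D − (A ∩ E))) ∪ D = {5,6,7,8,9,10,11,12,13,14,15,16,17,19}
((C △ (D − (A ∩ E))) ∪ D)' = {18}
((C △ (D − (A ∩ E))) ∪ D)' − D = {18}
|((C △ (D − (A ∩ E))) ∪ D)' − D| = 1

1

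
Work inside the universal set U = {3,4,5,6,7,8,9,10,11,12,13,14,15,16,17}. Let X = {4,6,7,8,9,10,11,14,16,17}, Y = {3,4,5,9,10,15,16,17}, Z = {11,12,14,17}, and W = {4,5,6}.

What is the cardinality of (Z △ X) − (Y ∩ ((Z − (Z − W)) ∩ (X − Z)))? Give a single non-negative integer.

8

Z △ X = {4,6,7,8,9,10,12,16}
Z − W = {11,12,14,17}
Z − (Z − W) = {}
X − Z = {4,6,7,8,9,10,16}
(Z − (Z − W)) ∩ (X − Z) = {}
Y ∩ ((Z − (Z − W)) ∩ (X − Z)) = {}
(Z △ X) − (Y ∩ ((Z − (Z − W)) ∩ (X − Z))) = {4,6,7,8,9,10,12,16}
|(Z △ X) − (Y ∩ ((Z − (Z − W)) ∩ (X − Z)))| = 8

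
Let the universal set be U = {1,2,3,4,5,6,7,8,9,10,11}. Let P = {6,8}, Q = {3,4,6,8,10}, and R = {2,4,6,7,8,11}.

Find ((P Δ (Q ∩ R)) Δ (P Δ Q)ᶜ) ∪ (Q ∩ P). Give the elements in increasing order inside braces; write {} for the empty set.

Q ∩ R = {4,6,8}
P Δ (Q ∩ R) = {4}
P Δ Q = {3,4,10}
(P Δ Q)ᶜ = {1,2,5,6,7,8,9,11}
(P Δ (Q ∩ R)) Δ (P Δ Q)ᶜ = {1,2,4,5,6,7,8,9,11}
Q ∩ P = {6,8}
((P Δ (Q ∩ R)) Δ (P Δ Q)ᶜ) ∪ (Q ∩ P) = {1,2,4,5,6,7,8,9,11}

{1,2,4,5,6,7,8,9,11}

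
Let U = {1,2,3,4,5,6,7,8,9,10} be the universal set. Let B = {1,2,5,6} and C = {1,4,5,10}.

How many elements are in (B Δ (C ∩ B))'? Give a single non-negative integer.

C ∩ B = {1,5}
B Δ (C ∩ B) = {2,6}
(B Δ (C ∩ B))' = {1,3,4,5,7,8,9,10}
|(B Δ (C ∩ B))'| = 8

8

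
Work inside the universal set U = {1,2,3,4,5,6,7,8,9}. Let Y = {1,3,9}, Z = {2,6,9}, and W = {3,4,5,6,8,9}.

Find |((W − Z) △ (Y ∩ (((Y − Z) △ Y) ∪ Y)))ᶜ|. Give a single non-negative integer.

W − Z = {3,4,5,8}
Y − Z = {1,3}
(Y − Z) △ Y = {9}
((Y − Z) △ Y) ∪ Y = {1,3,9}
Y ∩ (((Y − Z) △ Y) ∪ Y) = {1,3,9}
(W − Z) △ (Y ∩ (((Y − Z) △ Y) ∪ Y)) = {1,4,5,8,9}
((W − Z) △ (Y ∩ (((Y − Z) △ Y) ∪ Y)))ᶜ = {2,3,6,7}
|((W − Z) △ (Y ∩ (((Y − Z) △ Y) ∪ Y)))ᶜ| = 4

4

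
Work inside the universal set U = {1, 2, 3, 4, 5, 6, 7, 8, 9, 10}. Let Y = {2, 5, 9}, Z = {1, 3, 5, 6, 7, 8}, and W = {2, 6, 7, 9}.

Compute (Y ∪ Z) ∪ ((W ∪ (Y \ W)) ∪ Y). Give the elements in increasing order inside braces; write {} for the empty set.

Y ∪ Z = {1, 2, 3, 5, 6, 7, 8, 9}
Y \ W = {5}
W ∪ (Y \ W) = {2, 5, 6, 7, 9}
(W ∪ (Y \ W)) ∪ Y = {2, 5, 6, 7, 9}
(Y ∪ Z) ∪ ((W ∪ (Y \ W)) ∪ Y) = {1, 2, 3, 5, 6, 7, 8, 9}

{1, 2, 3, 5, 6, 7, 8, 9}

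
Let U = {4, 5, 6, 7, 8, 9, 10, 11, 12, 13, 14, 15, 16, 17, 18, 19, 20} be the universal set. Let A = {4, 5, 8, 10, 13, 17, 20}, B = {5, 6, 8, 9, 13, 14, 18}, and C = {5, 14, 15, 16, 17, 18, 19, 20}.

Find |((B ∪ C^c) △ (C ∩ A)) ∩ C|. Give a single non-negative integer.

4

C^c = {4, 6, 7, 8, 9, 10, 11, 12, 13}
B ∪ C^c = {4, 5, 6, 7, 8, 9, 10, 11, 12, 13, 14, 18}
C ∩ A = {5, 17, 20}
(B ∪ C^c) △ (C ∩ A) = {4, 6, 7, 8, 9, 10, 11, 12, 13, 14, 17, 18, 20}
((B ∪ C^c) △ (C ∩ A)) ∩ C = {14, 17, 18, 20}
|((B ∪ C^c) △ (C ∩ A)) ∩ C| = 4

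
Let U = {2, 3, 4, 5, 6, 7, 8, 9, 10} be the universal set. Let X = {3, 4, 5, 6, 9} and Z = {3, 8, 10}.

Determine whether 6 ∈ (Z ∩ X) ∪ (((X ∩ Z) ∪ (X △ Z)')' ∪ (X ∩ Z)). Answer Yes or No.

Yes

6 ∉ Z and 6 ∈ X, so 6 ∉ Z ∩ X
6 ∈ X and 6 ∉ Z, so 6 ∉ X ∩ Z
6 ∈ X and 6 ∉ Z, so 6 ∈ X △ Z
6 ∉ (X △ Z)' since 6 ∈ (X △ Z)
6 ∉ (X ∩ Z) and 6 ∉ (X △ Z)', so 6 ∉ (X ∩ Z) ∪ (X △ Z)'
6 ∈ ((X ∩ Z) ∪ (X △ Z)')' since 6 ∉ ((X ∩ Z) ∪ (X △ Z)')
6 ∈ X and 6 ∉ Z, so 6 ∉ X ∩ Z
6 ∈ ((X ∩ Z) ∪ (X △ Z)')' and 6 ∉ (X ∩ Z), so 6 ∈ ((X ∩ Z) ∪ (X △ Z)')' ∪ (X ∩ Z)
6 ∉ (Z ∩ X) and 6 ∈ (((X ∩ Z) ∪ (X △ Z)')' ∪ (X ∩ Z)), so 6 ∈ (Z ∩ X) ∪ (((X ∩ Z) ∪ (X △ Z)')' ∪ (X ∩ Z))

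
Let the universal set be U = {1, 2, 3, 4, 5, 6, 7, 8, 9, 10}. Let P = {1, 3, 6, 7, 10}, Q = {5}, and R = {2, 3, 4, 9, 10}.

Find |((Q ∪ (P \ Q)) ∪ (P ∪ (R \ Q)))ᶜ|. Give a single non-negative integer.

P \ Q = {1, 3, 6, 7, 10}
Q ∪ (P \ Q) = {1, 3, 5, 6, 7, 10}
R \ Q = {2, 3, 4, 9, 10}
P ∪ (R \ Q) = {1, 2, 3, 4, 6, 7, 9, 10}
(Q ∪ (P \ Q)) ∪ (P ∪ (R \ Q)) = {1, 2, 3, 4, 5, 6, 7, 9, 10}
((Q ∪ (P \ Q)) ∪ (P ∪ (R \ Q)))ᶜ = {8}
|((Q ∪ (P \ Q)) ∪ (P ∪ (R \ Q)))ᶜ| = 1

1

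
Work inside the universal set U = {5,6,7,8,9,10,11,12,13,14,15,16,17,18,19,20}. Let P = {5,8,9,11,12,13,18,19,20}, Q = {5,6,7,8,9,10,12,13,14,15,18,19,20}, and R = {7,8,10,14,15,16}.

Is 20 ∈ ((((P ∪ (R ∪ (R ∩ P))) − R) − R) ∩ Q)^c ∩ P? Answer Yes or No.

20 ∉ R and 20 ∈ P, so 20 ∉ R ∩ P
20 ∉ R and 20 ∉ (R ∩ P), so 20 ∉ R ∪ (R ∩ P)
20 ∈ P and 20 ∉ (R ∪ (R ∩ P)), so 20 ∈ P ∪ (R ∪ (R ∩ P))
20 ∈ (P ∪ (R ∪ (R ∩ P))) and 20 ∉ R, so 20 ∈ (P ∪ (R ∪ (R ∩ P))) − R
20 ∈ ((P ∪ (R ∪ (R ∩ P))) − R) and 20 ∉ R, so 20 ∈ ((P ∪ (R ∪ (R ∩ P))) − R) − R
20 ∈ (((P ∪ (R ∪ (R ∩ P))) − R) − R) and 20 ∈ Q, so 20 ∈ (((P ∪ (R ∪ (R ∩ P))) − R) − R) ∩ Q
20 ∉ ((((P ∪ (R ∪ (R ∩ P))) − R) − R) ∩ Q)^c since 20 ∈ ((((P ∪ (R ∪ (R ∩ P))) − R) − R) ∩ Q)
20 ∉ ((((P ∪ (R ∪ (R ∩ P))) − R) − R) ∩ Q)^c and 20 ∈ P, so 20 ∉ ((((P ∪ (R ∪ (R ∩ P))) − R) − R) ∩ Q)^c ∩ P

No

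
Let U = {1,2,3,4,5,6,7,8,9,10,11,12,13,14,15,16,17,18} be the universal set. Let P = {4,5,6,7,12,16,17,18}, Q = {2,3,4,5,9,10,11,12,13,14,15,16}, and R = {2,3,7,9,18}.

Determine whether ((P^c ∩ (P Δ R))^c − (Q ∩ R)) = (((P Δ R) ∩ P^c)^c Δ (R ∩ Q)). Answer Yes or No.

No

P^c = {1,2,3,8,9,10,11,13,14,15}
P Δ R = {2,3,4,5,6,9,12,16,17}
P^c ∩ (P Δ R) = {2,3,9}
(P^c ∩ (P Δ R))^c = {1,4,5,6,7,8,10,11,12,13,14,15,16,17,18}
Q ∩ R = {2,3,9}
(P^c ∩ (P Δ R))^c − (Q ∩ R) = {1,4,5,6,7,8,10,11,12,13,14,15,16,17,18}
(P Δ R) ∩ P^c = {2,3,9}
((P Δ R) ∩ P^c)^c = {1,4,5,6,7,8,10,11,12,13,14,15,16,17,18}
R ∩ Q = {2,3,9}
((P Δ R) ∩ P^c)^c Δ (R ∩ Q) = {1,2,3,4,5,6,7,8,9,10,11,12,13,14,15,16,17,18}
2 ∈ ((P Δ R) ∩ P^c)^c Δ (R ∩ Q) but 2 ∉ (P^c ∩ (P Δ R))^c − (Q ∩ R), so they differ.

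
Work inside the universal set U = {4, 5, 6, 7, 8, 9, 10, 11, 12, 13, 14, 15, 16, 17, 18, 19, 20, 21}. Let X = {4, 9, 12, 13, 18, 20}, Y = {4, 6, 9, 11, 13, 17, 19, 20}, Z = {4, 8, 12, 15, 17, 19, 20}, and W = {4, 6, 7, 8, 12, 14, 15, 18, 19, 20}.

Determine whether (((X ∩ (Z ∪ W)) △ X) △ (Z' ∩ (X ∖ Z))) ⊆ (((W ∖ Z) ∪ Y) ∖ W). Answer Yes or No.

Z ∪ W = {4, 6, 7, 8, 12, 14, 15, 17, 18, 19, 20}
X ∩ (Z ∪ W) = {4, 12, 18, 20}
(X ∩ (Z ∪ W)) △ X = {9, 13}
Z' = {5, 6, 7, 9, 10, 11, 13, 14, 16, 18, 21}
X ∖ Z = {9, 13, 18}
Z' ∩ (X ∖ Z) = {9, 13, 18}
((X ∩ (Z ∪ W)) △ X) △ (Z' ∩ (X ∖ Z)) = {18}
W ∖ Z = {6, 7, 14, 18}
(W ∖ Z) ∪ Y = {4, 6, 7, 9, 11, 13, 14, 17, 18, 19, 20}
((W ∖ Z) ∪ Y) ∖ W = {9, 11, 13, 17}
18 ∈ ((X ∩ (Z ∪ W)) △ X) △ (Z' ∩ (X ∖ Z)) but 18 ∉ ((W ∖ Z) ∪ Y) ∖ W, so the inclusion fails.

No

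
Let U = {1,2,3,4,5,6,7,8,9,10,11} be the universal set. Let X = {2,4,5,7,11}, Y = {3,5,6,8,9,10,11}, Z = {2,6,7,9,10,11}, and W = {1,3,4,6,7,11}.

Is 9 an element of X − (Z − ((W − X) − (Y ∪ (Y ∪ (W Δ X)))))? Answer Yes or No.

No

9 ∉ W and 9 ∉ X, so 9 ∉ W − X
9 ∉ W and 9 ∉ X, so 9 ∉ W Δ X
9 ∈ Y and 9 ∉ (W Δ X), so 9 ∈ Y ∪ (W Δ X)
9 ∈ Y and 9 ∈ (Y ∪ (W Δ X)), so 9 ∈ Y ∪ (Y ∪ (W Δ X))
9 ∉ (W − X) and 9 ∈ (Y ∪ (Y ∪ (W Δ X))), so 9 ∉ (W − X) − (Y ∪ (Y ∪ (W Δ X)))
9 ∈ Z and 9 ∉ ((W − X) − (Y ∪ (Y ∪ (W Δ X)))), so 9 ∈ Z − ((W − X) − (Y ∪ (Y ∪ (W Δ X))))
9 ∉ X and 9 ∈ (Z − ((W − X) − (Y ∪ (Y ∪ (W Δ X))))), so 9 ∉ X − (Z − ((W − X) − (Y ∪ (Y ∪ (W Δ X)))))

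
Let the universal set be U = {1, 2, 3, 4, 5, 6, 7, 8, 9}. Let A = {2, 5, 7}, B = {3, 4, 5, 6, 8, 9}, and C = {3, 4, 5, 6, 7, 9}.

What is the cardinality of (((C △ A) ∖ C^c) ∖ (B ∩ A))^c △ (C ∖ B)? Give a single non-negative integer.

4

C △ A = {2, 3, 4, 6, 9}
C^c = {1, 2, 8}
(C △ A) ∖ C^c = {3, 4, 6, 9}
B ∩ A = {5}
((C △ A) ∖ C^c) ∖ (B ∩ A) = {3, 4, 6, 9}
(((C △ A) ∖ C^c) ∖ (B ∩ A))^c = {1, 2, 5, 7, 8}
C ∖ B = {7}
(((C △ A) ∖ C^c) ∖ (B ∩ A))^c △ (C ∖ B) = {1, 2, 5, 8}
|(((C △ A) ∖ C^c) ∖ (B ∩ A))^c △ (C ∖ B)| = 4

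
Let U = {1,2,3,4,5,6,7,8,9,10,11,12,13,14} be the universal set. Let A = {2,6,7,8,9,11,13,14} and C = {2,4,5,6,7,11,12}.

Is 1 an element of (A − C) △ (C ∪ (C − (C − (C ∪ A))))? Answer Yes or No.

No

1 ∉ A and 1 ∉ C, so 1 ∉ A − C
1 ∉ C and 1 ∉ A, so 1 ∉ C ∪ A
1 ∉ C and 1 ∉ (C ∪ A), so 1 ∉ C − (C ∪ A)
1 ∉ C and 1 ∉ (C − (C ∪ A)), so 1 ∉ C − (C − (C ∪ A))
1 ∉ C and 1 ∉ (C − (C − (C ∪ A))), so 1 ∉ C ∪ (C − (C − (C ∪ A)))
1 ∉ (A − C) and 1 ∉ (C ∪ (C − (C − (C ∪ A)))), so 1 ∉ (A − C) △ (C ∪ (C − (C − (C ∪ A))))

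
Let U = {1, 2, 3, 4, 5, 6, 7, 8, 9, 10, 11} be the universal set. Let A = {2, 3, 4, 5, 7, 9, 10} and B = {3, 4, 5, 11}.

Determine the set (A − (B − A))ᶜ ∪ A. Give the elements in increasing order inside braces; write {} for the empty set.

B − A = {11}
A − (B − A) = {2, 3, 4, 5, 7, 9, 10}
(A − (B − A))ᶜ = {1, 6, 8, 11}
(A − (B − A))ᶜ ∪ A = {1, 2, 3, 4, 5, 6, 7, 8, 9, 10, 11}

{1, 2, 3, 4, 5, 6, 7, 8, 9, 10, 11}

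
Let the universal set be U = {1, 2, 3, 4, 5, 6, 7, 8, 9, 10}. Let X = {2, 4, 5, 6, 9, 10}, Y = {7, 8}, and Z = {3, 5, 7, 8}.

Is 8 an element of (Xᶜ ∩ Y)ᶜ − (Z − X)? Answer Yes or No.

8 ∉ X, so 8 ∈ Xᶜ
8 ∈ Xᶜ and 8 ∈ Y, so 8 ∈ Xᶜ ∩ Y
8 ∉ (Xᶜ ∩ Y)ᶜ since 8 ∈ (Xᶜ ∩ Y)
8 ∈ Z and 8 ∉ X, so 8 ∈ Z − X
8 ∉ (Xᶜ ∩ Y)ᶜ and 8 ∈ (Z − X), so 8 ∉ (Xᶜ ∩ Y)ᶜ − (Z − X)

No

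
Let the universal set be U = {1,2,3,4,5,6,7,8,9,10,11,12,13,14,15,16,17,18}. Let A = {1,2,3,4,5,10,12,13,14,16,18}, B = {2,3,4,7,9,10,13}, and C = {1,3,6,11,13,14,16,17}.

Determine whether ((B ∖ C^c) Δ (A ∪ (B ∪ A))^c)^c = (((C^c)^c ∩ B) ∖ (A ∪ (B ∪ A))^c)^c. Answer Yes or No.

C^c = {2,4,5,7,8,9,10,12,15,18}
B ∖ C^c = {3,13}
B ∪ A = {1,2,3,4,5,7,9,10,12,13,14,16,18}
A ∪ (B ∪ A) = {1,2,3,4,5,7,9,10,12,13,14,16,18}
(A ∪ (B ∪ A))^c = {6,8,11,15,17}
(B ∖ C^c) Δ (A ∪ (B ∪ A))^c = {3,6,8,11,13,15,17}
((B ∖ C^c) Δ (A ∪ (B ∪ A))^c)^c = {1,2,4,5,7,9,10,12,14,16,18}
(C^c)^c = {1,3,6,11,13,14,16,17}
(C^c)^c ∩ B = {3,13}
((C^c)^c ∩ B) ∖ (A ∪ (B ∪ A))^c = {3,13}
(((C^c)^c ∩ B) ∖ (A ∪ (B ∪ A))^c)^c = {1,2,4,5,6,7,8,9,10,11,12,14,15,16,17,18}
6 ∈ (((C^c)^c ∩ B) ∖ (A ∪ (B ∪ A))^c)^c but 6 ∉ ((B ∖ C^c) Δ (A ∪ (B ∪ A))^c)^c, so they differ.

No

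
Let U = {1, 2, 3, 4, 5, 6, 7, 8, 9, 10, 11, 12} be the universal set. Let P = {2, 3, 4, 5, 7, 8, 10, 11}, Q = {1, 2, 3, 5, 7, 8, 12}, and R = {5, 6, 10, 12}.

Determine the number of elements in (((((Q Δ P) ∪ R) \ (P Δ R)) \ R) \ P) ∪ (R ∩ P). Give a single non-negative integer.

Q Δ P = {1, 4, 10, 11, 12}
(Q Δ P) ∪ R = {1, 4, 5, 6, 10, 11, 12}
P Δ R = {2, 3, 4, 6, 7, 8, 11, 12}
((Q Δ P) ∪ R) \ (P Δ R) = {1, 5, 10}
(((Q Δ P) ∪ R) \ (P Δ R)) \ R = {1}
((((Q Δ P) ∪ R) \ (P Δ R)) \ R) \ P = {1}
R ∩ P = {5, 10}
(((((Q Δ P) ∪ R) \ (P Δ R)) \ R) \ P) ∪ (R ∩ P) = {1, 5, 10}
|(((((Q Δ P) ∪ R) \ (P Δ R)) \ R) \ P) ∪ (R ∩ P)| = 3

3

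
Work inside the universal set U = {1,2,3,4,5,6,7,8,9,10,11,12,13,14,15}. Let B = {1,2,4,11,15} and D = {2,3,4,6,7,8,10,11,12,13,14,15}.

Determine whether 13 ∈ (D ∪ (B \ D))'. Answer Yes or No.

13 ∉ B and 13 ∈ D, so 13 ∉ B \ D
13 ∈ D and 13 ∉ (B \ D), so 13 ∈ D ∪ (B \ D)
13 ∉ (D ∪ (B \ D))' since 13 ∈ (D ∪ (B \ D))

No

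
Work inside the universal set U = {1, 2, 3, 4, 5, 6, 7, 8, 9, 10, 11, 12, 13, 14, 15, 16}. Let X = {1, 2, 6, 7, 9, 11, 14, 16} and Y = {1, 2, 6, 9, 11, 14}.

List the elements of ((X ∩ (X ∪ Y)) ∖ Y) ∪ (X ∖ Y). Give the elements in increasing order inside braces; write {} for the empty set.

X ∪ Y = {1, 2, 6, 7, 9, 11, 14, 16}
X ∩ (X ∪ Y) = {1, 2, 6, 7, 9, 11, 14, 16}
(X ∩ (X ∪ Y)) ∖ Y = {7, 16}
X ∖ Y = {7, 16}
((X ∩ (X ∪ Y)) ∖ Y) ∪ (X ∖ Y) = {7, 16}

{7, 16}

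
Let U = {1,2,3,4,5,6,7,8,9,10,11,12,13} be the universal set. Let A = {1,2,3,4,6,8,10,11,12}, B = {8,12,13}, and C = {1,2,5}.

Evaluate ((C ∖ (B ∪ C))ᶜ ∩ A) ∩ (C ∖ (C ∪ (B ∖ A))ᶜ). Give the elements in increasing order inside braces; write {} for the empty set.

{1,2}

B ∪ C = {1,2,5,8,12,13}
C ∖ (B ∪ C) = {}
(C ∖ (B ∪ C))ᶜ = {1,2,3,4,5,6,7,8,9,10,11,12,13}
(C ∖ (B ∪ C))ᶜ ∩ A = {1,2,3,4,6,8,10,11,12}
B ∖ A = {13}
C ∪ (B ∖ A) = {1,2,5,13}
(C ∪ (B ∖ A))ᶜ = {3,4,6,7,8,9,10,11,12}
C ∖ (C ∪ (B ∖ A))ᶜ = {1,2,5}
((C ∖ (B ∪ C))ᶜ ∩ A) ∩ (C ∖ (C ∪ (B ∖ A))ᶜ) = {1,2}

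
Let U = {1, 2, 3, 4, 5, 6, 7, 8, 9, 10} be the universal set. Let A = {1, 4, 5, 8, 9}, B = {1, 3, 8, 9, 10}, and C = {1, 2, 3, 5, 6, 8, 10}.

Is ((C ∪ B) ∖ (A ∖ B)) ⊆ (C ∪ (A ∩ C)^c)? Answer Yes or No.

C ∪ B = {1, 2, 3, 5, 6, 8, 9, 10}
A ∖ B = {4, 5}
(C ∪ B) ∖ (A ∖ B) = {1, 2, 3, 6, 8, 9, 10}
A ∩ C = {1, 5, 8}
(A ∩ C)^c = {2, 3, 4, 6, 7, 9, 10}
C ∪ (A ∩ C)^c = {1, 2, 3, 4, 5, 6, 7, 8, 9, 10}
Every element of {1, 2, 3, 6, 8, 9, 10} is in {1, 2, 3, 4, 5, 6, 7, 8, 9, 10}, so (C ∪ B) ∖ (A ∖ B) ⊆ C ∪ (A ∩ C)^c.

Yes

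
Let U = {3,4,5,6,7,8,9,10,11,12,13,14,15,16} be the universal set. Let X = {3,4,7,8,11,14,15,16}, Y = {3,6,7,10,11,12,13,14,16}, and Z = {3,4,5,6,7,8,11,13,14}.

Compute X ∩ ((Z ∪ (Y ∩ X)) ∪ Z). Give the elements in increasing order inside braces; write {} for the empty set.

{3,4,7,8,11,14,16}

Y ∩ X = {3,7,11,14,16}
Z ∪ (Y ∩ X) = {3,4,5,6,7,8,11,13,14,16}
(Z ∪ (Y ∩ X)) ∪ Z = {3,4,5,6,7,8,11,13,14,16}
X ∩ ((Z ∪ (Y ∩ X)) ∪ Z) = {3,4,7,8,11,14,16}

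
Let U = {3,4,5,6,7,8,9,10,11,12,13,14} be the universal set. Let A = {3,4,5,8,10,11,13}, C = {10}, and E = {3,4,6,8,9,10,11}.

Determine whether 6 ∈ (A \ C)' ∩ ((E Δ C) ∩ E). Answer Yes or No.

6 ∉ A and 6 ∉ C, so 6 ∉ A \ C
6 ∈ (A \ C)' since 6 ∉ (A \ C)
6 ∈ E and 6 ∉ C, so 6 ∈ E Δ C
6 ∈ (E Δ C) and 6 ∈ E, so 6 ∈ (E Δ C) ∩ E
6 ∈ (A \ C)' and 6 ∈ ((E Δ C) ∩ E), so 6 ∈ (A \ C)' ∩ ((E Δ C) ∩ E)

Yes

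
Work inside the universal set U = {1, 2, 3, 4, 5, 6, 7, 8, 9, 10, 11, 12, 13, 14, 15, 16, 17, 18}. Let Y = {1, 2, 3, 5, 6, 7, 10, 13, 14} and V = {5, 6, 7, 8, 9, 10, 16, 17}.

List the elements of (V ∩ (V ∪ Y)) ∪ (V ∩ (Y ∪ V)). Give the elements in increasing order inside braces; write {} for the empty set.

V ∪ Y = {1, 2, 3, 5, 6, 7, 8, 9, 10, 13, 14, 16, 17}
V ∩ (V ∪ Y) = {5, 6, 7, 8, 9, 10, 16, 17}
Y ∪ V = {1, 2, 3, 5, 6, 7, 8, 9, 10, 13, 14, 16, 17}
V ∩ (Y ∪ V) = {5, 6, 7, 8, 9, 10, 16, 17}
(V ∩ (V ∪ Y)) ∪ (V ∩ (Y ∪ V)) = {5, 6, 7, 8, 9, 10, 16, 17}

{5, 6, 7, 8, 9, 10, 16, 17}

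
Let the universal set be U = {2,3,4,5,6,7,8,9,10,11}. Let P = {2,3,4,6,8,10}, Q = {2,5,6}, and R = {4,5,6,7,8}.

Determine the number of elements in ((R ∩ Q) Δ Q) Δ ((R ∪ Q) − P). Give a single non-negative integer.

3

R ∩ Q = {5,6}
(R ∩ Q) Δ Q = {2}
R ∪ Q = {2,4,5,6,7,8}
(R ∪ Q) − P = {5,7}
((R ∩ Q) Δ Q) Δ ((R ∪ Q) − P) = {2,5,7}
|((R ∩ Q) Δ Q) Δ ((R ∪ Q) − P)| = 3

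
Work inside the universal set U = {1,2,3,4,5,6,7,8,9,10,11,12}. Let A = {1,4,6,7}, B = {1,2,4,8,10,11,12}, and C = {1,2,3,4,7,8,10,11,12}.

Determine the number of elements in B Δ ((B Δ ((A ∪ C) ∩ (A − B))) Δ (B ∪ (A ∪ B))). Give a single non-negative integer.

A ∪ C = {1,2,3,4,6,7,8,10,11,12}
A − B = {6,7}
(A ∪ C) ∩ (A − B) = {6,7}
B Δ ((A ∪ C) ∩ (A − B)) = {1,2,4,6,7,8,10,11,12}
A ∪ B = {1,2,4,6,7,8,10,11,12}
B ∪ (A ∪ B) = {1,2,4,6,7,8,10,11,12}
(B Δ ((A ∪ C) ∩ (A − B))) Δ (B ∪ (A ∪ B)) = {}
B Δ ((B Δ ((A ∪ C) ∩ (A − B))) Δ (B ∪ (A ∪ B))) = {1,2,4,8,10,11,12}
|B Δ ((B Δ ((A ∪ C) ∩ (A − B))) Δ (B ∪ (A ∪ B)))| = 7

7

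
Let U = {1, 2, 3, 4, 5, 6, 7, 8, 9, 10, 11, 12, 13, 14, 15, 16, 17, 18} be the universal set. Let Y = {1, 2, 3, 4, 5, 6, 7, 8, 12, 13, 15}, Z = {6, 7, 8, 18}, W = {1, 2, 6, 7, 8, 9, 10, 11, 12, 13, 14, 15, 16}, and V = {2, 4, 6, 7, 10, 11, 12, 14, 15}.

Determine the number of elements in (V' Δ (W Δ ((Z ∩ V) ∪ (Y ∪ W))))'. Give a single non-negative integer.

10

V' = {1, 3, 5, 8, 9, 13, 16, 17, 18}
Z ∩ V = {6, 7}
Y ∪ W = {1, 2, 3, 4, 5, 6, 7, 8, 9, 10, 11, 12, 13, 14, 15, 16}
(Z ∩ V) ∪ (Y ∪ W) = {1, 2, 3, 4, 5, 6, 7, 8, 9, 10, 11, 12, 13, 14, 15, 16}
W Δ ((Z ∩ V) ∪ (Y ∪ W)) = {3, 4, 5}
V' Δ (W Δ ((Z ∩ V) ∪ (Y ∪ W))) = {1, 4, 8, 9, 13, 16, 17, 18}
(V' Δ (W Δ ((Z ∩ V) ∪ (Y ∪ W))))' = {2, 3, 5, 6, 7, 10, 11, 12, 14, 15}
|(V' Δ (W Δ ((Z ∩ V) ∪ (Y ∪ W))))'| = 10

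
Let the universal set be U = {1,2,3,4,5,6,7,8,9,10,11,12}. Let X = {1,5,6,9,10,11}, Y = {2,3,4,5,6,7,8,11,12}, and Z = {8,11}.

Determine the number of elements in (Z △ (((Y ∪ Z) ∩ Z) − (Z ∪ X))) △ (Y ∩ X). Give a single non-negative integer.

Y ∪ Z = {2,3,4,5,6,7,8,11,12}
(Y ∪ Z) ∩ Z = {8,11}
Z ∪ X = {1,5,6,8,9,10,11}
((Y ∪ Z) ∩ Z) − (Z ∪ X) = {}
Z △ (((Y ∪ Z) ∩ Z) − (Z ∪ X)) = {8,11}
Y ∩ X = {5,6,11}
(Z △ (((Y ∪ Z) ∩ Z) − (Z ∪ X))) △ (Y ∩ X) = {5,6,8}
|(Z △ (((Y ∪ Z) ∩ Z) − (Z ∪ X))) △ (Y ∩ X)| = 3

3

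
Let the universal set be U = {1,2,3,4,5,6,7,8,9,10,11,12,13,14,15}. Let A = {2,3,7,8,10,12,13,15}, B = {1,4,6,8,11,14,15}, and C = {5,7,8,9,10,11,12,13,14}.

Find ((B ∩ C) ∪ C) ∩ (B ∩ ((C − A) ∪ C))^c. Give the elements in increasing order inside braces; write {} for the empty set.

B ∩ C = {8,11,14}
(B ∩ C) ∪ C = {5,7,8,9,10,11,12,13,14}
C − A = {5,9,11,14}
(C − A) ∪ C = {5,7,8,9,10,11,12,13,14}
B ∩ ((C − A) ∪ C) = {8,11,14}
(B ∩ ((C − A) ∪ C))^c = {1,2,3,4,5,6,7,9,10,12,13,15}
((B ∩ C) ∪ C) ∩ (B ∩ ((C − A) ∪ C))^c = {5,7,9,10,12,13}

{5,7,9,10,12,13}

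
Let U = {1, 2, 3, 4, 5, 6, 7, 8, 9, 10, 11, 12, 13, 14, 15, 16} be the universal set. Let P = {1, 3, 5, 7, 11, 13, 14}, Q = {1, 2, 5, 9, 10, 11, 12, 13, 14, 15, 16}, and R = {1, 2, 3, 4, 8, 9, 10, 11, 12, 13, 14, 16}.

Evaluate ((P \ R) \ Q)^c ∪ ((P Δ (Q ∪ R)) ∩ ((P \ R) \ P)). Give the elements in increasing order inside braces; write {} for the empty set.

P \ R = {5, 7}
(P \ R) \ Q = {7}
((P \ R) \ Q)^c = {1, 2, 3, 4, 5, 6, 8, 9, 10, 11, 12, 13, 14, 15, 16}
Q ∪ R = {1, 2, 3, 4, 5, 8, 9, 10, 11, 12, 13, 14, 15, 16}
P Δ (Q ∪ R) = {2, 4, 7, 8, 9, 10, 12, 15, 16}
(P \ R) \ P = {}
(P Δ (Q ∪ R)) ∩ ((P \ R) \ P) = {}
((P \ R) \ Q)^c ∪ ((P Δ (Q ∪ R)) ∩ ((P \ R) \ P)) = {1, 2, 3, 4, 5, 6, 8, 9, 10, 11, 12, 13, 14, 15, 16}

{1, 2, 3, 4, 5, 6, 8, 9, 10, 11, 12, 13, 14, 15, 16}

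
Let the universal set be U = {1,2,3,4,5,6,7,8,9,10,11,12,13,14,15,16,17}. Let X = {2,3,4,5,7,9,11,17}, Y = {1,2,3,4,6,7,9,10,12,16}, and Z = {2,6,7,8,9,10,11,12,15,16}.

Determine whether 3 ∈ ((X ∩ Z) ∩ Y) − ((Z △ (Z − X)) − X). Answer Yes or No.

3 ∈ X and 3 ∉ Z, so 3 ∉ X ∩ Z
3 ∉ (X ∩ Z) and 3 ∈ Y, so 3 ∉ (X ∩ Z) ∩ Y
3 ∉ Z and 3 ∈ X, so 3 ∉ Z − X
3 ∉ Z and 3 ∉ (Z − X), so 3 ∉ Z △ (Z − X)
3 ∉ (Z △ (Z − X)) and 3 ∈ X, so 3 ∉ (Z △ (Z − X)) − X
3 ∉ ((X ∩ Z) ∩ Y) and 3 ∉ ((Z △ (Z − X)) − X), so 3 ∉ ((X ∩ Z) ∩ Y) − ((Z △ (Z − X)) − X)

No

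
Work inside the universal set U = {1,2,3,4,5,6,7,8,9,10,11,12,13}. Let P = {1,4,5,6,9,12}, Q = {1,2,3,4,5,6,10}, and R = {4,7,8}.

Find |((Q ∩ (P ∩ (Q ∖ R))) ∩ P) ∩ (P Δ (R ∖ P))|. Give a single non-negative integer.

Q ∖ R = {1,2,3,5,6,10}
P ∩ (Q ∖ R) = {1,5,6}
Q ∩ (P ∩ (Q ∖ R)) = {1,5,6}
(Q ∩ (P ∩ (Q ∖ R))) ∩ P = {1,5,6}
R ∖ P = {7,8}
P Δ (R ∖ P) = {1,4,5,6,7,8,9,12}
((Q ∩ (P ∩ (Q ∖ R))) ∩ P) ∩ (P Δ (R ∖ P)) = {1,5,6}
|((Q ∩ (P ∩ (Q ∖ R))) ∩ P) ∩ (P Δ (R ∖ P))| = 3

3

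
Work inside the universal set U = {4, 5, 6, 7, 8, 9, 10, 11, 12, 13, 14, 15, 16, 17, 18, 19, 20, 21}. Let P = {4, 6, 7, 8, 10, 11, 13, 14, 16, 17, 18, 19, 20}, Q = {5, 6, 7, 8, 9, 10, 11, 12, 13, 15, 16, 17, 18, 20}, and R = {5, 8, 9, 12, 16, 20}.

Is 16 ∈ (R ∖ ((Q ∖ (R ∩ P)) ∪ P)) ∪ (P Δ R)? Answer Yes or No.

16 ∈ R and 16 ∈ P, so 16 ∈ R ∩ P
16 ∈ Q and 16 ∈ (R ∩ P), so 16 ∉ Q ∖ (R ∩ P)
16 ∉ (Q ∖ (R ∩ P)) and 16 ∈ P, so 16 ∈ (Q ∖ (R ∩ P)) ∪ P
16 ∈ R and 16 ∈ ((Q ∖ (R ∩ P)) ∪ P), so 16 ∉ R ∖ ((Q ∖ (R ∩ P)) ∪ P)
16 ∈ P and 16 ∈ R, so 16 ∉ P Δ R
16 ∉ (R ∖ ((Q ∖ (R ∩ P)) ∪ P)) and 16 ∉ (P Δ R), so 16 ∉ (R ∖ ((Q ∖ (R ∩ P)) ∪ P)) ∪ (P Δ R)

No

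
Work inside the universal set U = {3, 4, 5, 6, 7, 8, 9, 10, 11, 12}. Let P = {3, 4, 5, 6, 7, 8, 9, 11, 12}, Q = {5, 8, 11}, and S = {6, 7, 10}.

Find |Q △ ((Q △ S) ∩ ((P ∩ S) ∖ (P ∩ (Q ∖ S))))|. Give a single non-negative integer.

5

Q △ S = {5, 6, 7, 8, 10, 11}
P ∩ S = {6, 7}
Q ∖ S = {5, 8, 11}
P ∩ (Q ∖ S) = {5, 8, 11}
(P ∩ S) ∖ (P ∩ (Q ∖ S)) = {6, 7}
(Q △ S) ∩ ((P ∩ S) ∖ (P ∩ (Q ∖ S))) = {6, 7}
Q △ ((Q △ S) ∩ ((P ∩ S) ∖ (P ∩ (Q ∖ S)))) = {5, 6, 7, 8, 11}
|Q △ ((Q △ S) ∩ ((P ∩ S) ∖ (P ∩ (Q ∖ S))))| = 5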